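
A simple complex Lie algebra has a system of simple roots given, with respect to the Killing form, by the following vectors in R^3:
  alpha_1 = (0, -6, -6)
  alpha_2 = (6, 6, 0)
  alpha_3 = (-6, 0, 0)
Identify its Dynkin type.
B_3 (so(7))

Compute the Cartan integers a_ij = 2(alpha_i, alpha_j)/(alpha_j, alpha_j); the resulting 3x3 Cartan matrix is
[[2, -1, 0], [-1, 2, -2], [0, -1, 2]].
The roots have two lengths (squared-length ratio 2:1); the short ones are alpha_{3}. The associated Dynkin diagram is a chain of 3 nodes with a double edge at one end; the terminal node there is the unique short simple root (B_3), so the type is B_3 (the algebra so(7)).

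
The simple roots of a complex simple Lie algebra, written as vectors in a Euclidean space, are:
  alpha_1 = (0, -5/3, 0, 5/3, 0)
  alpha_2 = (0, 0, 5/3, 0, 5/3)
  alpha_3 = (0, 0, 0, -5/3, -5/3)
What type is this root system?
type A_3

Compute the Cartan integers a_ij = 2(alpha_i, alpha_j)/(alpha_j, alpha_j); the resulting 3x3 Cartan matrix is
[[2, 0, -1], [0, 2, -1], [-1, -1, 2]].
All simple roots have the same length, so the diagram is simply laced. The associated Dynkin diagram is a chain of 3 nodes with single edges (A_3), so the type is A_3 (the algebra sl(4)).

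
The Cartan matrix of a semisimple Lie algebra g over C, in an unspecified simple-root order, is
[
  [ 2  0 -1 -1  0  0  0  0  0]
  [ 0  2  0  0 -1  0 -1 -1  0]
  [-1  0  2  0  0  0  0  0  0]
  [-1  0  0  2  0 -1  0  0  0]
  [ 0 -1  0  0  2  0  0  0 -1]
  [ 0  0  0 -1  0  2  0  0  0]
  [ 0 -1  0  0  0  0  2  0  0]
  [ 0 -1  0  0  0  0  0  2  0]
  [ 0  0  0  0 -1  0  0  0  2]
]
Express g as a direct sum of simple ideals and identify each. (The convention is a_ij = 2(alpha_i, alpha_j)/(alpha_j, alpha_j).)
The diagram associated to this matrix has two connected components: the simple roots {alpha_1, alpha_3, alpha_4, alpha_6} form a chain of 4 nodes with single edges (A_4), and {alpha_2, alpha_5, alpha_7, alpha_8, alpha_9} form a chain of 3 nodes with a fork of two nodes at one end (D_5). A semisimple Lie algebra decomposes uniquely as the direct sum of simple ideals, one per connected component of its Dynkin diagram, so g ≅ A_4 ⊕ D_5 (dimension 24 + 45 = 69).

A4 + D5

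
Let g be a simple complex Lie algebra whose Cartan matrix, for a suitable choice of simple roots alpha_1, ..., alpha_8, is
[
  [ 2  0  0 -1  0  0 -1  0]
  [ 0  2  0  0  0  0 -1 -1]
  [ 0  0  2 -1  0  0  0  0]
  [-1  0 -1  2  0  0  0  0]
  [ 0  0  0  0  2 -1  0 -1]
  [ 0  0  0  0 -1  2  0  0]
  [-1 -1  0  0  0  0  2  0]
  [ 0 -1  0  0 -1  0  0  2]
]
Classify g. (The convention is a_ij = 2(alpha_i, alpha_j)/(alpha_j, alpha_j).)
The matrix has rank 8 with 2's on the diagonal. Reading the off-diagonal entries as Dynkin edges (a single edge where a_ij = a_ji = -1; a double or triple edge where a_ij * a_ji = 2 or 3), the diagram is a chain of 8 nodes with single edges (A_8). One simple-root ordering that puts it in standard form is (alpha_3, alpha_4, alpha_1, alpha_7, alpha_2, alpha_8, alpha_5, alpha_6). So the algebra is type A_8, i.e. sl(9).

type A_8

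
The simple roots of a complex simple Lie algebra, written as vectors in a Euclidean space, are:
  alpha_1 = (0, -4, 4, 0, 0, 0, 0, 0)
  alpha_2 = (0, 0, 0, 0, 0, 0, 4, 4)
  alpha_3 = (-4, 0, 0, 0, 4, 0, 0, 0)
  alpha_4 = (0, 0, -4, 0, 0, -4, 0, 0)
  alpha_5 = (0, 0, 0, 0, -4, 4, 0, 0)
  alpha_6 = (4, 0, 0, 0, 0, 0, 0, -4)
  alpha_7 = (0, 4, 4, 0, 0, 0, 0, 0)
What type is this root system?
Compute the Cartan integers a_ij = 2(alpha_i, alpha_j)/(alpha_j, alpha_j); the resulting 7x7 Cartan matrix is
[[2, 0, 0, -1, 0, 0, 0], [0, 2, 0, 0, 0, -1, 0], [0, 0, 2, 0, -1, -1, 0], [-1, 0, 0, 2, -1, 0, -1], [0, 0, -1, -1, 2, 0, 0], [0, -1, -1, 0, 0, 2, 0], [0, 0, 0, -1, 0, 0, 2]].
All simple roots have the same length, so the diagram is simply laced. The associated Dynkin diagram is a chain of 5 nodes with a fork of two nodes at one end (D_7), so the type is D_7 (the algebra so(14)).

D_7 (so(14))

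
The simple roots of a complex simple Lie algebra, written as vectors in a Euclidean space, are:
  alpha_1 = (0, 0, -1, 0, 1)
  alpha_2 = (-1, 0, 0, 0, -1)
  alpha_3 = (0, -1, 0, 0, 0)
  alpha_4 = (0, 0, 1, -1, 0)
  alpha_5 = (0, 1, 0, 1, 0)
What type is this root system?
Compute the Cartan integers a_ij = 2(alpha_i, alpha_j)/(alpha_j, alpha_j); the resulting 5x5 Cartan matrix is
[[2, -1, 0, -1, 0], [-1, 2, 0, 0, 0], [0, 0, 2, 0, -1], [-1, 0, 0, 2, -1], [0, 0, -2, -1, 2]].
The roots have two lengths (squared-length ratio 2:1); the short ones are alpha_{3}. The associated Dynkin diagram is a chain of 5 nodes with a double edge at one end; the terminal node there is the unique short simple root (B_5), so the type is B_5 (the algebra so(11)).

B5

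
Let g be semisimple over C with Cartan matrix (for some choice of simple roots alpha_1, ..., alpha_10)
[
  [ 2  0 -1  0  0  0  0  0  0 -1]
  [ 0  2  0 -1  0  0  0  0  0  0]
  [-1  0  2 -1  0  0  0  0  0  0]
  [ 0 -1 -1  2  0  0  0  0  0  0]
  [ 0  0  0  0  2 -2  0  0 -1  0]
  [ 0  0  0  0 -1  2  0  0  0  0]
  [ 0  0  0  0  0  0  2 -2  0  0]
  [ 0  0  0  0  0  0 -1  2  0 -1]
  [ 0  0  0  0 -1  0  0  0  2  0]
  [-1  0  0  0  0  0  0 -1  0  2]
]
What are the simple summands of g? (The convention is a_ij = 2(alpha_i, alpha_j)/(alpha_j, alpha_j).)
The diagram associated to this matrix has two connected components: the simple roots {alpha_5, alpha_6, alpha_9} form a chain of 3 nodes with a double edge at one end; the terminal node there is the unique short simple root (B_3), and {alpha_1, alpha_2, alpha_3, alpha_4, alpha_7, alpha_8, alpha_10} form a chain of 7 nodes with a double edge at one end; the terminal node there is the unique long simple root (C_7). A semisimple Lie algebra decomposes uniquely as the direct sum of simple ideals, one per connected component of its Dynkin diagram, so g ≅ B_3 ⊕ C_7 (dimension 21 + 105 = 126).

type B_3 ⊕ type C_7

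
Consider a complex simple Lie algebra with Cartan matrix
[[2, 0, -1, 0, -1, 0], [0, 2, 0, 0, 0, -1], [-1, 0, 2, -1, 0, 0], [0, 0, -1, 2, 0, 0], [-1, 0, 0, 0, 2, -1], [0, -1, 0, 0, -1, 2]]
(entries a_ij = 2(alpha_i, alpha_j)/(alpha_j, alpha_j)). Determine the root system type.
type A_6

The matrix has rank 6 with 2's on the diagonal. Reading the off-diagonal entries as Dynkin edges (a single edge where a_ij = a_ji = -1; a double or triple edge where a_ij * a_ji = 2 or 3), the diagram is a chain of 6 nodes with single edges (A_6). One simple-root ordering that puts it in standard form is (alpha_4, alpha_3, alpha_1, alpha_5, alpha_6, alpha_2). So the algebra is type A_6, i.e. sl(7).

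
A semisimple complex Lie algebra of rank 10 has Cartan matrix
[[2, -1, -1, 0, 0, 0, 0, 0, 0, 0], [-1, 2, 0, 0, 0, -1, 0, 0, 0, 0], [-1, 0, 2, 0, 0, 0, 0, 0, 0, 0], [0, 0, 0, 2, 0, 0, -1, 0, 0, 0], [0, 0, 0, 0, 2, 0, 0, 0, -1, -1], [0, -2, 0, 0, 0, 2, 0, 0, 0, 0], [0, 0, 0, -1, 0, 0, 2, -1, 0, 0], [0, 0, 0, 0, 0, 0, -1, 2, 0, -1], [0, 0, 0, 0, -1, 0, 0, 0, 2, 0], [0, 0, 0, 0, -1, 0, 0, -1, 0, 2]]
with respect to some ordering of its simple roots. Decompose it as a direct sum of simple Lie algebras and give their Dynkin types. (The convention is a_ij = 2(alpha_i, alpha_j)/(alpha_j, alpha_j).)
A_6 ⊕ C_4

The diagram associated to this matrix has two connected components: the simple roots {alpha_4, alpha_5, alpha_7, alpha_8, alpha_9, alpha_10} form a chain of 6 nodes with single edges (A_6), and {alpha_1, alpha_2, alpha_3, alpha_6} form a chain of 4 nodes with a double edge at one end; the terminal node there is the unique long simple root (C_4). A semisimple Lie algebra decomposes uniquely as the direct sum of simple ideals, one per connected component of its Dynkin diagram, so g ≅ A_6 ⊕ C_4 (dimension 48 + 36 = 84).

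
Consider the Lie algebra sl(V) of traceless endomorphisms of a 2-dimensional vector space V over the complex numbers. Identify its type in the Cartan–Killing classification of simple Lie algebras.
A_1

This is sl(2), which has dimension 2^2 - 1 = 3 and rank 2 - 1 = 1 (a Cartan subalgebra is the diagonal traceless matrices). In the classification of classical Lie algebras, the special linear algebra sl(n+1) has type A_n; here n = 1, so the Dynkin diagram is a chain of 1 nodes with single edges (A_1). Hence the type is A_1.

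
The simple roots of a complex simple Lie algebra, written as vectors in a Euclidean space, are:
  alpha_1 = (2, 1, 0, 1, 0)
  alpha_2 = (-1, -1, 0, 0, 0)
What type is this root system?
G_2

Compute the Cartan integers a_ij = 2(alpha_i, alpha_j)/(alpha_j, alpha_j); the resulting 2x2 Cartan matrix is
[[2, -3], [-1, 2]].
The roots have two lengths (squared-length ratio 3:1); the short ones are alpha_{2}. The associated Dynkin diagram is two nodes joined by a triple edge (G_2), so the type is G_2.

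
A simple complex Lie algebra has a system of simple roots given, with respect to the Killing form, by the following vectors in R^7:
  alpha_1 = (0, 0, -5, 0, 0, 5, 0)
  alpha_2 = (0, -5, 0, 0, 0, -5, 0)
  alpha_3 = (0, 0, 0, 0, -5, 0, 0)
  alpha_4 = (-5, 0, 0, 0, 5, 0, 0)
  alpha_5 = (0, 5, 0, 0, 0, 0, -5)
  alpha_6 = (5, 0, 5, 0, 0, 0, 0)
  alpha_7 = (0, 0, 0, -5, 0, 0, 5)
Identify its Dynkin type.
Compute the Cartan integers a_ij = 2(alpha_i, alpha_j)/(alpha_j, alpha_j); the resulting 7x7 Cartan matrix is
[[2, -1, 0, 0, 0, -1, 0], [-1, 2, 0, 0, -1, 0, 0], [0, 0, 2, -1, 0, 0, 0], [0, 0, -2, 2, 0, -1, 0], [0, -1, 0, 0, 2, 0, -1], [-1, 0, 0, -1, 0, 2, 0], [0, 0, 0, 0, -1, 0, 2]].
The roots have two lengths (squared-length ratio 2:1); the short ones are alpha_{3}. The associated Dynkin diagram is a chain of 7 nodes with a double edge at one end; the terminal node there is the unique short simple root (B_7), so the type is B_7 (the algebra so(15)).

B_7 (so(15))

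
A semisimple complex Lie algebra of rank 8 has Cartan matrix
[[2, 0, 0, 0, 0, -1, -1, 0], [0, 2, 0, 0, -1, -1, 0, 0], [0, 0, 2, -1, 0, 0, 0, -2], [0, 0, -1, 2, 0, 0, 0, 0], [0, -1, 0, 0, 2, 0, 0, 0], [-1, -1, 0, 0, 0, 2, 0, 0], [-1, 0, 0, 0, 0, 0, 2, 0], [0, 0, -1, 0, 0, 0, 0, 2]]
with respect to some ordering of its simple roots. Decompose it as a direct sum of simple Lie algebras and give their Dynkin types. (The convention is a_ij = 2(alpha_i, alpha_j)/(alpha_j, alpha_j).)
A5 ⊕ B3

The diagram associated to this matrix has two connected components: the simple roots {alpha_1, alpha_2, alpha_5, alpha_6, alpha_7} form a chain of 5 nodes with single edges (A_5), and {alpha_3, alpha_4, alpha_8} form a chain of 3 nodes with a double edge at one end; the terminal node there is the unique short simple root (B_3). A semisimple Lie algebra decomposes uniquely as the direct sum of simple ideals, one per connected component of its Dynkin diagram, so g ≅ A_5 ⊕ B_3 (dimension 35 + 21 = 56).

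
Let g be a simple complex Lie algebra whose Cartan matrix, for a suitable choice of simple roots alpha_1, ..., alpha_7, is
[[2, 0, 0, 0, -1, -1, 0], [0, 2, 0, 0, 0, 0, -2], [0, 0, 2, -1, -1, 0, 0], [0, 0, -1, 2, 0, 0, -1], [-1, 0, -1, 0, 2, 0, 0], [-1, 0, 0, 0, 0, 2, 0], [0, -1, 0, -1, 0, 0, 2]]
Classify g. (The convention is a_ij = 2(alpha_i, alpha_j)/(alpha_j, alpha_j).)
type C_7

The matrix has rank 7 with 2's on the diagonal. Reading the off-diagonal entries as Dynkin edges (a single edge where a_ij = a_ji = -1; a double or triple edge where a_ij * a_ji = 2 or 3), the diagram is a chain of 7 nodes with a double edge at one end; the terminal node there is the unique long simple root (C_7). One simple-root ordering that puts it in standard form is (alpha_6, alpha_1, alpha_5, alpha_3, alpha_4, alpha_7, alpha_2). So the algebra is type C_7, i.e. sp(14).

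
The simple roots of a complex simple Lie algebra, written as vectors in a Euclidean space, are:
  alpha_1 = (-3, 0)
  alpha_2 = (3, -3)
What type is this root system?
Compute the Cartan integers a_ij = 2(alpha_i, alpha_j)/(alpha_j, alpha_j); the resulting 2x2 Cartan matrix is
[[2, -1], [-2, 2]].
The roots have two lengths (squared-length ratio 2:1); the short ones are alpha_{1}. The associated Dynkin diagram is a chain of 2 nodes with a double edge at one end; the terminal node there is the unique short simple root (B_2), so the type is B_2 (the algebra so(5)).

B2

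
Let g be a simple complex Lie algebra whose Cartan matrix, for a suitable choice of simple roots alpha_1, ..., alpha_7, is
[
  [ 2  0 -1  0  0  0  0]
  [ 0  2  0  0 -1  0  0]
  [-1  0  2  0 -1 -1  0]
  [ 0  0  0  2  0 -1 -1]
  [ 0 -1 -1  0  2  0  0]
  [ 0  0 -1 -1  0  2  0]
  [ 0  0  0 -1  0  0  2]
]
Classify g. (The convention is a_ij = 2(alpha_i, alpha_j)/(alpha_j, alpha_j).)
The matrix has rank 7 with 2's on the diagonal. Reading the off-diagonal entries as Dynkin edges (a single edge where a_ij = a_ji = -1; a double or triple edge where a_ij * a_ji = 2 or 3), the diagram is a chain of 6 nodes with one extra node attached to the third node from one end (E_7). One simple-root ordering that puts it in standard form is (alpha_2, alpha_1, alpha_5, alpha_3, alpha_6, alpha_4, alpha_7). So the algebra is type E_7.

E7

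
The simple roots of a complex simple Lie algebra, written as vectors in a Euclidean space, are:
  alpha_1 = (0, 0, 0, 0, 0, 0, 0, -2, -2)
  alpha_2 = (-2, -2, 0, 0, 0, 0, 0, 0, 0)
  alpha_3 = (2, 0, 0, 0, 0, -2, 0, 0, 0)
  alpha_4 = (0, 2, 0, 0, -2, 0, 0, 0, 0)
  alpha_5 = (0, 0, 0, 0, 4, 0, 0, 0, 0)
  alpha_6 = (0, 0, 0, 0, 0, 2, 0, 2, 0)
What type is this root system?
Compute the Cartan integers a_ij = 2(alpha_i, alpha_j)/(alpha_j, alpha_j); the resulting 6x6 Cartan matrix is
[[2, 0, 0, 0, 0, -1], [0, 2, -1, -1, 0, 0], [0, -1, 2, 0, 0, -1], [0, -1, 0, 2, -1, 0], [0, 0, 0, -2, 2, 0], [-1, 0, -1, 0, 0, 2]].
The roots have two lengths (squared-length ratio 2:1); the short ones are alpha_{1,2,3,4,6}. The associated Dynkin diagram is a chain of 6 nodes with a double edge at one end; the terminal node there is the unique long simple root (C_6), so the type is C_6 (the algebra sp(12)).

C_6 (sp(12))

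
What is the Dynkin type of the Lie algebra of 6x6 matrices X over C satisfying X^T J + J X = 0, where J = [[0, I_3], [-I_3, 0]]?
C3

This is sp(6), which has dimension 6(6+1)/2 = 21 and rank 6/2 = 3. In the classification of classical Lie algebras, the symplectic algebra sp(2n) has type C_n; here n = 3, so the Dynkin diagram is a chain of 3 nodes with a double edge at one end; the terminal node there is the unique long simple root (C_3). Hence the type is C_3.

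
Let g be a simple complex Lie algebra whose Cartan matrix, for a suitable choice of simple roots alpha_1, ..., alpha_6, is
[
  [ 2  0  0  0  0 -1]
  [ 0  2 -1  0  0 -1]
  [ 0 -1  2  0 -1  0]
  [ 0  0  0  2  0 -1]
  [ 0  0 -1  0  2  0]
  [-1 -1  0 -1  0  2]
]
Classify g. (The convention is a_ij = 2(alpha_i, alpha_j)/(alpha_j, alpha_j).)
The matrix has rank 6 with 2's on the diagonal. Reading the off-diagonal entries as Dynkin edges (a single edge where a_ij = a_ji = -1; a double or triple edge where a_ij * a_ji = 2 or 3), the diagram is a chain of 4 nodes with a fork of two nodes at one end (D_6). One simple-root ordering that puts it in standard form is (alpha_5, alpha_3, alpha_2, alpha_6, alpha_4, alpha_1). So the algebra is type D_6, i.e. so(12).

type D_6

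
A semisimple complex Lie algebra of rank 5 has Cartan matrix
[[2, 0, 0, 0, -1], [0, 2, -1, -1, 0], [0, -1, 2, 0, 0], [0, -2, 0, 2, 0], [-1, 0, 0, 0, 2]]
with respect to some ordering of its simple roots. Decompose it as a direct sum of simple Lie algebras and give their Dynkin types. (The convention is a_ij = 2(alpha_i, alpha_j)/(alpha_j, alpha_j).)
The diagram associated to this matrix has two connected components: the simple roots {alpha_1, alpha_5} form a chain of 2 nodes with single edges (A_2), and {alpha_2, alpha_3, alpha_4} form a chain of 3 nodes with a double edge at one end; the terminal node there is the unique long simple root (C_3). A semisimple Lie algebra decomposes uniquely as the direct sum of simple ideals, one per connected component of its Dynkin diagram, so g ≅ A_2 ⊕ C_3 (dimension 8 + 21 = 29).

A2 ⊕ C3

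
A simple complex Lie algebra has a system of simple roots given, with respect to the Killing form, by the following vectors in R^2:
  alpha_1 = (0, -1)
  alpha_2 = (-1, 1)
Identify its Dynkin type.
Compute the Cartan integers a_ij = 2(alpha_i, alpha_j)/(alpha_j, alpha_j); the resulting 2x2 Cartan matrix is
[[2, -1], [-2, 2]].
The roots have two lengths (squared-length ratio 2:1); the short ones are alpha_{1}. The associated Dynkin diagram is a chain of 2 nodes with a double edge at one end; the terminal node there is the unique short simple root (B_2), so the type is B_2 (the algebra so(5)).

B2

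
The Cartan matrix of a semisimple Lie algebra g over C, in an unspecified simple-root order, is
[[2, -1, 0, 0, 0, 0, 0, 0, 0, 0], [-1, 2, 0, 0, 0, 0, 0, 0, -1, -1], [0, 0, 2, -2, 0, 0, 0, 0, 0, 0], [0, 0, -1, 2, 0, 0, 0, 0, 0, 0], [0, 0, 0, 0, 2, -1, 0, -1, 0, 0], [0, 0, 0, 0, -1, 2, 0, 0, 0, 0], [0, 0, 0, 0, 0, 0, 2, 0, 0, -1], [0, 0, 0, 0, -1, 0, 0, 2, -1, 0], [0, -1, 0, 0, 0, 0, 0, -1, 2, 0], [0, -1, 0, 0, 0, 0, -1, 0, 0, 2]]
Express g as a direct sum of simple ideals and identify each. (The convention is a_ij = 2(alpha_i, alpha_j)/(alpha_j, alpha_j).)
The diagram associated to this matrix has two connected components: the simple roots {alpha_3, alpha_4} form a chain of 2 nodes with a double edge at one end; the terminal node there is the unique short simple root (B_2), and {alpha_1, alpha_2, alpha_5, alpha_6, alpha_7, alpha_8, alpha_9, alpha_10} form a chain of 7 nodes with one extra node attached to the third node from one end (E_8). A semisimple Lie algebra decomposes uniquely as the direct sum of simple ideals, one per connected component of its Dynkin diagram, so g ≅ B_2 ⊕ E_8 (dimension 10 + 248 = 258).

type B_2 ⊕ type E_8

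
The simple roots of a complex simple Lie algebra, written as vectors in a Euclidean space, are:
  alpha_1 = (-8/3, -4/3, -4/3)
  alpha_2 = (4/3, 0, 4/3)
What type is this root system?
G_2

Compute the Cartan integers a_ij = 2(alpha_i, alpha_j)/(alpha_j, alpha_j); the resulting 2x2 Cartan matrix is
[[2, -3], [-1, 2]].
The roots have two lengths (squared-length ratio 3:1); the short ones are alpha_{2}. The associated Dynkin diagram is two nodes joined by a triple edge (G_2), so the type is G_2.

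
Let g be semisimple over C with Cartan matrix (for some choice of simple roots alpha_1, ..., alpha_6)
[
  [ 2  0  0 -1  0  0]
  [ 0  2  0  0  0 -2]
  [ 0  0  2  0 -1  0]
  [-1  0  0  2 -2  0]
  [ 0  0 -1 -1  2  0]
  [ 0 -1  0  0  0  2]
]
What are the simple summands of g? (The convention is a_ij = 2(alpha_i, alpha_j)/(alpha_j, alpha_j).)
The diagram associated to this matrix has two connected components: the simple roots {alpha_2, alpha_6} form a chain of 2 nodes with a double edge at one end; the terminal node there is the unique short simple root (B_2), and {alpha_1, alpha_3, alpha_4, alpha_5} form a chain of 4 nodes with a double edge between the middle two (F_4). A semisimple Lie algebra decomposes uniquely as the direct sum of simple ideals, one per connected component of its Dynkin diagram, so g ≅ B_2 ⊕ F_4 (dimension 10 + 52 = 62).

B_2 + F_4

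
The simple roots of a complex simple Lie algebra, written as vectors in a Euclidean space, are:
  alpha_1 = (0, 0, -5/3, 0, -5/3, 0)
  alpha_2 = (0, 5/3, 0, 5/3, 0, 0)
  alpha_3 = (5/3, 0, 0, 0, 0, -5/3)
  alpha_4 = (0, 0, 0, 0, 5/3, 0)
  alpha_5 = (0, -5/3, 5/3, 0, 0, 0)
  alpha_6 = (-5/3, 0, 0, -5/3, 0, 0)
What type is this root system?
Compute the Cartan integers a_ij = 2(alpha_i, alpha_j)/(alpha_j, alpha_j); the resulting 6x6 Cartan matrix is
[[2, 0, 0, -2, -1, 0], [0, 2, 0, 0, -1, -1], [0, 0, 2, 0, 0, -1], [-1, 0, 0, 2, 0, 0], [-1, -1, 0, 0, 2, 0], [0, -1, -1, 0, 0, 2]].
The roots have two lengths (squared-length ratio 2:1); the short ones are alpha_{4}. The associated Dynkin diagram is a chain of 6 nodes with a double edge at one end; the terminal node there is the unique short simple root (B_6), so the type is B_6 (the algebra so(13)).

B_6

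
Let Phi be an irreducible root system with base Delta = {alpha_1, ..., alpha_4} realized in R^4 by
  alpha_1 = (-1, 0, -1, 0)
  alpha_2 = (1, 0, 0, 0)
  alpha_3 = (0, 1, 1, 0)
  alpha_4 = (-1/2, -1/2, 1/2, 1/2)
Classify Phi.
Compute the Cartan integers a_ij = 2(alpha_i, alpha_j)/(alpha_j, alpha_j); the resulting 4x4 Cartan matrix is
[[2, -2, -1, 0], [-1, 2, 0, -1], [-1, 0, 2, 0], [0, -1, 0, 2]].
The roots have two lengths (squared-length ratio 2:1); the short ones are alpha_{2,4}. The associated Dynkin diagram is a chain of 4 nodes with a double edge between the middle two (F_4), so the type is F_4.

F_4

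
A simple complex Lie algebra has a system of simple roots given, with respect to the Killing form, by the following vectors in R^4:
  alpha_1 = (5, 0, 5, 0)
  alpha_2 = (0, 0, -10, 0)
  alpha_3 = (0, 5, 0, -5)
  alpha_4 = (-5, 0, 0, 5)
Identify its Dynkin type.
C4

Compute the Cartan integers a_ij = 2(alpha_i, alpha_j)/(alpha_j, alpha_j); the resulting 4x4 Cartan matrix is
[[2, -1, 0, -1], [-2, 2, 0, 0], [0, 0, 2, -1], [-1, 0, -1, 2]].
The roots have two lengths (squared-length ratio 2:1); the short ones are alpha_{1,3,4}. The associated Dynkin diagram is a chain of 4 nodes with a double edge at one end; the terminal node there is the unique long simple root (C_4), so the type is C_4 (the algebra sp(8)).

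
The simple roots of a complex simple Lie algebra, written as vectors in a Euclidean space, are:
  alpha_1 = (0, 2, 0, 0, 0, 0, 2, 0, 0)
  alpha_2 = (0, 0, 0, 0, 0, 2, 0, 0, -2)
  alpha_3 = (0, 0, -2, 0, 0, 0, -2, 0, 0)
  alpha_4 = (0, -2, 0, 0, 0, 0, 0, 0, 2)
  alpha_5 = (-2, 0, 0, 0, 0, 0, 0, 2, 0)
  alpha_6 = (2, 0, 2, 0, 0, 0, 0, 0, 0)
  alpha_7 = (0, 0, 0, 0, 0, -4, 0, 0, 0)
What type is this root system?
Compute the Cartan integers a_ij = 2(alpha_i, alpha_j)/(alpha_j, alpha_j); the resulting 7x7 Cartan matrix is
[[2, 0, -1, -1, 0, 0, 0], [0, 2, 0, -1, 0, 0, -1], [-1, 0, 2, 0, 0, -1, 0], [-1, -1, 0, 2, 0, 0, 0], [0, 0, 0, 0, 2, -1, 0], [0, 0, -1, 0, -1, 2, 0], [0, -2, 0, 0, 0, 0, 2]].
The roots have two lengths (squared-length ratio 2:1); the short ones are alpha_{1,2,3,4,5,6}. The associated Dynkin diagram is a chain of 7 nodes with a double edge at one end; the terminal node there is the unique long simple root (C_7), so the type is C_7 (the algebra sp(14)).

C_7 (sp(14))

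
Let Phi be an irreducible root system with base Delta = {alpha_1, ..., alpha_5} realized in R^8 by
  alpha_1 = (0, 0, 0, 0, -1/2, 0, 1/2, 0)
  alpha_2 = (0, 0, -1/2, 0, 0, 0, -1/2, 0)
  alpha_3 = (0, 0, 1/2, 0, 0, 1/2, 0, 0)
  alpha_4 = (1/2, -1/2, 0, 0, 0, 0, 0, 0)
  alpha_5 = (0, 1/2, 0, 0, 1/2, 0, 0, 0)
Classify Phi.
A_5

Compute the Cartan integers a_ij = 2(alpha_i, alpha_j)/(alpha_j, alpha_j); the resulting 5x5 Cartan matrix is
[[2, -1, 0, 0, -1], [-1, 2, -1, 0, 0], [0, -1, 2, 0, 0], [0, 0, 0, 2, -1], [-1, 0, 0, -1, 2]].
All simple roots have the same length, so the diagram is simply laced. The associated Dynkin diagram is a chain of 5 nodes with single edges (A_5), so the type is A_5 (the algebra sl(6)).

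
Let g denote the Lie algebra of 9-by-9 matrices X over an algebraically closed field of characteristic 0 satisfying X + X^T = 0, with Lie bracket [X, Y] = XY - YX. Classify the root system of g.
This is so(9) with 9 odd, which has dimension 9(9-1)/2 = 36 and rank (9-1)/2 = 4. In the classification of classical Lie algebras, the orthogonal algebra so(2n+1) in an odd number of variables has type B_n; here n = 4, so the Dynkin diagram is a chain of 4 nodes with a double edge at one end; the terminal node there is the unique short simple root (B_4). Hence the type is B_4.

B4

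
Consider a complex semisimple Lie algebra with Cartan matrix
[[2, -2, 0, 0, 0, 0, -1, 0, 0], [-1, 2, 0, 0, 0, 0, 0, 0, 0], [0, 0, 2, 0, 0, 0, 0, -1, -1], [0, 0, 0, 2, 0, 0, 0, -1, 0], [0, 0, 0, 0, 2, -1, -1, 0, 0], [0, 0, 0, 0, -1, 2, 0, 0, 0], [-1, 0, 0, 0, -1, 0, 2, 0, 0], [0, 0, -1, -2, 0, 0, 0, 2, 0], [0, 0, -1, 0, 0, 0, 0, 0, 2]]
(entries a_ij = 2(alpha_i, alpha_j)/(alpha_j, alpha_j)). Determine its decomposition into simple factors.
B_4 (so(9)) + B_5 (so(11))

The diagram associated to this matrix has two connected components: the simple roots {alpha_3, alpha_4, alpha_8, alpha_9} form a chain of 4 nodes with a double edge at one end; the terminal node there is the unique short simple root (B_4), and {alpha_1, alpha_2, alpha_5, alpha_6, alpha_7} form a chain of 5 nodes with a double edge at one end; the terminal node there is the unique short simple root (B_5). A semisimple Lie algebra decomposes uniquely as the direct sum of simple ideals, one per connected component of its Dynkin diagram, so g ≅ B_4 ⊕ B_5 (dimension 36 + 55 = 91).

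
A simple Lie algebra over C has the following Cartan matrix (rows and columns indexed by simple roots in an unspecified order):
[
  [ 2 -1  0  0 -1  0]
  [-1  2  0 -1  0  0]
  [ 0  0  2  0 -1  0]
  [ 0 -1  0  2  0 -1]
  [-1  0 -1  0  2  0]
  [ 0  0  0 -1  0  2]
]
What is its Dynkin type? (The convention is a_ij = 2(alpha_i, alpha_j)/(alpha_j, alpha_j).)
The matrix has rank 6 with 2's on the diagonal. Reading the off-diagonal entries as Dynkin edges (a single edge where a_ij = a_ji = -1; a double or triple edge where a_ij * a_ji = 2 or 3), the diagram is a chain of 6 nodes with single edges (A_6). One simple-root ordering that puts it in standard form is (alpha_6, alpha_4, alpha_2, alpha_1, alpha_5, alpha_3). So the algebra is type A_6, i.e. sl(7).

A6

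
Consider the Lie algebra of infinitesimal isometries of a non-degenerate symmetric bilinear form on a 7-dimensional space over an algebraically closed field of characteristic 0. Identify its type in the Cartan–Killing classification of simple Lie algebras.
This is so(7) with 7 odd, which has dimension 7(7-1)/2 = 21 and rank (7-1)/2 = 3. In the classification of classical Lie algebras, the orthogonal algebra so(2n+1) in an odd number of variables has type B_n; here n = 3, so the Dynkin diagram is a chain of 3 nodes with a double edge at one end; the terminal node there is the unique short simple root (B_3). Hence the type is B_3.

B_3 (so(7))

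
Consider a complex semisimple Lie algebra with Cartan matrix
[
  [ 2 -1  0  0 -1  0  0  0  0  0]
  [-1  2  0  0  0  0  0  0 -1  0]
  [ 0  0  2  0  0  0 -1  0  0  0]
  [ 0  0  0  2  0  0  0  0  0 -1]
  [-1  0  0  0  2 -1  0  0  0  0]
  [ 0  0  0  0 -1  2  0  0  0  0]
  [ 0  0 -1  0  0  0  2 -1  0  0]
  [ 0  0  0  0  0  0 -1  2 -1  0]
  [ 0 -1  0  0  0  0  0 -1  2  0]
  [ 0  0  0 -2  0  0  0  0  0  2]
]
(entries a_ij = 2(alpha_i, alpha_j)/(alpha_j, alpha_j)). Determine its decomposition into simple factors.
type A_8 + type B_2

The diagram associated to this matrix has two connected components: the simple roots {alpha_1, alpha_2, alpha_3, alpha_5, alpha_6, alpha_7, alpha_8, alpha_9} form a chain of 8 nodes with single edges (A_8), and {alpha_4, alpha_10} form a chain of 2 nodes with a double edge at one end; the terminal node there is the unique short simple root (B_2). A semisimple Lie algebra decomposes uniquely as the direct sum of simple ideals, one per connected component of its Dynkin diagram, so g ≅ A_8 ⊕ B_2 (dimension 80 + 10 = 90).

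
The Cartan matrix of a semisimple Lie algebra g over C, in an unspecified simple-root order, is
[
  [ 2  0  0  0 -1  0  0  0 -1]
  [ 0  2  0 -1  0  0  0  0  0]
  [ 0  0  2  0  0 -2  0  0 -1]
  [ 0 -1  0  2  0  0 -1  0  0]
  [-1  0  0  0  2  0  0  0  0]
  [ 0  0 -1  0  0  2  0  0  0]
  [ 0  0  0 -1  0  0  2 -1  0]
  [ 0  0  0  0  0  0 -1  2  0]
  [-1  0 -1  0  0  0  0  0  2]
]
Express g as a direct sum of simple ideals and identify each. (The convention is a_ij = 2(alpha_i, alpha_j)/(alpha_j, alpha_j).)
A4 ⊕ B5

The diagram associated to this matrix has two connected components: the simple roots {alpha_2, alpha_4, alpha_7, alpha_8} form a chain of 4 nodes with single edges (A_4), and {alpha_1, alpha_3, alpha_5, alpha_6, alpha_9} form a chain of 5 nodes with a double edge at one end; the terminal node there is the unique short simple root (B_5). A semisimple Lie algebra decomposes uniquely as the direct sum of simple ideals, one per connected component of its Dynkin diagram, so g ≅ A_4 ⊕ B_5 (dimension 24 + 55 = 79).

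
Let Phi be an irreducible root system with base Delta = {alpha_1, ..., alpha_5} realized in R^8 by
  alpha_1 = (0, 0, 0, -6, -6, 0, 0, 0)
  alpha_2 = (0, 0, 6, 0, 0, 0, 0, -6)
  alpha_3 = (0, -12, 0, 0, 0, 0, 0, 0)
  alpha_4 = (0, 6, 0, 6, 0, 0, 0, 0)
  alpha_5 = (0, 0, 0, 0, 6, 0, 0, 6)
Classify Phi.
type C_5

Compute the Cartan integers a_ij = 2(alpha_i, alpha_j)/(alpha_j, alpha_j); the resulting 5x5 Cartan matrix is
[[2, 0, 0, -1, -1], [0, 2, 0, 0, -1], [0, 0, 2, -2, 0], [-1, 0, -1, 2, 0], [-1, -1, 0, 0, 2]].
The roots have two lengths (squared-length ratio 2:1); the short ones are alpha_{1,2,4,5}. The associated Dynkin diagram is a chain of 5 nodes with a double edge at one end; the terminal node there is the unique long simple root (C_5), so the type is C_5 (the algebra sp(10)).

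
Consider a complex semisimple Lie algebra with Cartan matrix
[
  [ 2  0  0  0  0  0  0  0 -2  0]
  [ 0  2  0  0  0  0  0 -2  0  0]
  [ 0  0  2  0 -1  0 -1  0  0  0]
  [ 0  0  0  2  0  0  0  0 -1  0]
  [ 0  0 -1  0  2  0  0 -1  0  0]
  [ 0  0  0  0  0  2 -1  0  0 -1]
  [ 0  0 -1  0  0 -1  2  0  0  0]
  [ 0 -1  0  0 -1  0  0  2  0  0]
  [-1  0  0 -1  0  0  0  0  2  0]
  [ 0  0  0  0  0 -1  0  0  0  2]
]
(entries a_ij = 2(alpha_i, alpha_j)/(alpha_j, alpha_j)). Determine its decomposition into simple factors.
The diagram associated to this matrix has two connected components: the simple roots {alpha_1, alpha_4, alpha_9} form a chain of 3 nodes with a double edge at one end; the terminal node there is the unique long simple root (C_3), and {alpha_2, alpha_3, alpha_5, alpha_6, alpha_7, alpha_8, alpha_10} form a chain of 7 nodes with a double edge at one end; the terminal node there is the unique long simple root (C_7). A semisimple Lie algebra decomposes uniquely as the direct sum of simple ideals, one per connected component of its Dynkin diagram, so g ≅ C_3 ⊕ C_7 (dimension 21 + 105 = 126).

type C_3 + type C_7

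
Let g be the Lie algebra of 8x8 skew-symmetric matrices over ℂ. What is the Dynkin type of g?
This is so(8) with 8 even, which has dimension 8(8-1)/2 = 28 and rank 8/2 = 4. In the classification of classical Lie algebras, the orthogonal algebra so(2n) in an even number of variables has type D_n; here n = 4, so the Dynkin diagram is a chain of 2 nodes with a fork of two nodes at one end (D_4). Hence the type is D_4.

type D_4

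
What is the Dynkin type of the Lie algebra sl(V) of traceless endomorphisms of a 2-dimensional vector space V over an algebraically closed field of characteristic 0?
A_1

This is sl(2), which has dimension 2^2 - 1 = 3 and rank 2 - 1 = 1 (a Cartan subalgebra is the diagonal traceless matrices). In the classification of classical Lie algebras, the special linear algebra sl(n+1) has type A_n; here n = 1, so the Dynkin diagram is a chain of 1 nodes with single edges (A_1). Hence the type is A_1.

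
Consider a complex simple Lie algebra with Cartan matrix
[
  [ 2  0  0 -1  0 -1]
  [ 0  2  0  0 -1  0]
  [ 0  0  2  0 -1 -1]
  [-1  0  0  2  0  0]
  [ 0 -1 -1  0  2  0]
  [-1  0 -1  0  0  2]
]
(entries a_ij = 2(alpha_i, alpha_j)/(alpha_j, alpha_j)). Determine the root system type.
The matrix has rank 6 with 2's on the diagonal. Reading the off-diagonal entries as Dynkin edges (a single edge where a_ij = a_ji = -1; a double or triple edge where a_ij * a_ji = 2 or 3), the diagram is a chain of 6 nodes with single edges (A_6). One simple-root ordering that puts it in standard form is (alpha_4, alpha_1, alpha_6, alpha_3, alpha_5, alpha_2). So the algebra is type A_6, i.e. sl(7).

A_6 (sl(7))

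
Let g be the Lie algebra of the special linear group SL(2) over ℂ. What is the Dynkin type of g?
This is sl(2), which has dimension 2^2 - 1 = 3 and rank 2 - 1 = 1 (a Cartan subalgebra is the diagonal traceless matrices). In the classification of classical Lie algebras, the special linear algebra sl(n+1) has type A_n; here n = 1, so the Dynkin diagram is a chain of 1 nodes with single edges (A_1). Hence the type is A_1.

A1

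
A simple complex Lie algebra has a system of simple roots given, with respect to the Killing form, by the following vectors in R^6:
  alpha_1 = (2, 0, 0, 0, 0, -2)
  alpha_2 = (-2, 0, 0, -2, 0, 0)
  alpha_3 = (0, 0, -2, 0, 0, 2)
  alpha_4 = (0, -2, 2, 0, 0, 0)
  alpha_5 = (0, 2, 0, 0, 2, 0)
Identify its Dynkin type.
Compute the Cartan integers a_ij = 2(alpha_i, alpha_j)/(alpha_j, alpha_j); the resulting 5x5 Cartan matrix is
[[2, -1, -1, 0, 0], [-1, 2, 0, 0, 0], [-1, 0, 2, -1, 0], [0, 0, -1, 2, -1], [0, 0, 0, -1, 2]].
All simple roots have the same length, so the diagram is simply laced. The associated Dynkin diagram is a chain of 5 nodes with single edges (A_5), so the type is A_5 (the algebra sl(6)).

A_5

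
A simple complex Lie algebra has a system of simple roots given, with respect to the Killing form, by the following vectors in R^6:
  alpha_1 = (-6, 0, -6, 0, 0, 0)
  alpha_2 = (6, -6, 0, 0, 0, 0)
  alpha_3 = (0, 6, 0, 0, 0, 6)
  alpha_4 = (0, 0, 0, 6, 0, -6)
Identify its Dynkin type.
Compute the Cartan integers a_ij = 2(alpha_i, alpha_j)/(alpha_j, alpha_j); the resulting 4x4 Cartan matrix is
[[2, -1, 0, 0], [-1, 2, -1, 0], [0, -1, 2, -1], [0, 0, -1, 2]].
All simple roots have the same length, so the diagram is simply laced. The associated Dynkin diagram is a chain of 4 nodes with single edges (A_4), so the type is A_4 (the algebra sl(5)).

type A_4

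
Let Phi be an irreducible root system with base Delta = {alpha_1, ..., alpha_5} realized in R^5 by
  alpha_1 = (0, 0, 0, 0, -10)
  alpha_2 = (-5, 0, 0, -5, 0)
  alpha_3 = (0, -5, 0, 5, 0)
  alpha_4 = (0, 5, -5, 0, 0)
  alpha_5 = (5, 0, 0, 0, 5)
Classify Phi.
Compute the Cartan integers a_ij = 2(alpha_i, alpha_j)/(alpha_j, alpha_j); the resulting 5x5 Cartan matrix is
[[2, 0, 0, 0, -2], [0, 2, -1, 0, -1], [0, -1, 2, -1, 0], [0, 0, -1, 2, 0], [-1, -1, 0, 0, 2]].
The roots have two lengths (squared-length ratio 2:1); the short ones are alpha_{2,3,4,5}. The associated Dynkin diagram is a chain of 5 nodes with a double edge at one end; the terminal node there is the unique long simple root (C_5), so the type is C_5 (the algebra sp(10)).

C_5 (sp(10))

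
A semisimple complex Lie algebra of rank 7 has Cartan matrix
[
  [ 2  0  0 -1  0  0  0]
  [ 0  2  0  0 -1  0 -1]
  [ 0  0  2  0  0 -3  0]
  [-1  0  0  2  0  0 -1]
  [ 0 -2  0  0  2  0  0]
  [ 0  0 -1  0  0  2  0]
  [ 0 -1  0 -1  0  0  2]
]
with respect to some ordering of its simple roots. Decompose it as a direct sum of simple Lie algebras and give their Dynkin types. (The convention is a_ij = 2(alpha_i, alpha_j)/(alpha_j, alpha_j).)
type C_5 + type G_2

The diagram associated to this matrix has two connected components: the simple roots {alpha_1, alpha_2, alpha_4, alpha_5, alpha_7} form a chain of 5 nodes with a double edge at one end; the terminal node there is the unique long simple root (C_5), and {alpha_3, alpha_6} form two nodes joined by a triple edge (G_2). A semisimple Lie algebra decomposes uniquely as the direct sum of simple ideals, one per connected component of its Dynkin diagram, so g ≅ C_5 ⊕ G_2 (dimension 55 + 14 = 69).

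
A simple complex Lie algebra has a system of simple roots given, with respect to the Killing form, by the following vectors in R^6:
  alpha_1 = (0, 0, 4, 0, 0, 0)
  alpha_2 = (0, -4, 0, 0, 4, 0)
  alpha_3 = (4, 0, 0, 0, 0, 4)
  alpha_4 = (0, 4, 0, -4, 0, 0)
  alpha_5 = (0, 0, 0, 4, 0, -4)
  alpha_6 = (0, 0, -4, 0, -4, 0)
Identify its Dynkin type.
Compute the Cartan integers a_ij = 2(alpha_i, alpha_j)/(alpha_j, alpha_j); the resulting 6x6 Cartan matrix is
[[2, 0, 0, 0, 0, -1], [0, 2, 0, -1, 0, -1], [0, 0, 2, 0, -1, 0], [0, -1, 0, 2, -1, 0], [0, 0, -1, -1, 2, 0], [-2, -1, 0, 0, 0, 2]].
The roots have two lengths (squared-length ratio 2:1); the short ones are alpha_{1}. The associated Dynkin diagram is a chain of 6 nodes with a double edge at one end; the terminal node there is the unique short simple root (B_6), so the type is B_6 (the algebra so(13)).

B_6 (so(13))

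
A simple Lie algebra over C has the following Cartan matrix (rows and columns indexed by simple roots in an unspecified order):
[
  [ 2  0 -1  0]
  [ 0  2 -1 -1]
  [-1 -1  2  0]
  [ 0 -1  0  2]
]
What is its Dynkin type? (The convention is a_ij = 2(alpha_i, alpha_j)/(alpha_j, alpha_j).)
The matrix has rank 4 with 2's on the diagonal. Reading the off-diagonal entries as Dynkin edges (a single edge where a_ij = a_ji = -1; a double or triple edge where a_ij * a_ji = 2 or 3), the diagram is a chain of 4 nodes with single edges (A_4). One simple-root ordering that puts it in standard form is (alpha_1, alpha_3, alpha_2, alpha_4). So the algebra is type A_4, i.e. sl(5).

type A_4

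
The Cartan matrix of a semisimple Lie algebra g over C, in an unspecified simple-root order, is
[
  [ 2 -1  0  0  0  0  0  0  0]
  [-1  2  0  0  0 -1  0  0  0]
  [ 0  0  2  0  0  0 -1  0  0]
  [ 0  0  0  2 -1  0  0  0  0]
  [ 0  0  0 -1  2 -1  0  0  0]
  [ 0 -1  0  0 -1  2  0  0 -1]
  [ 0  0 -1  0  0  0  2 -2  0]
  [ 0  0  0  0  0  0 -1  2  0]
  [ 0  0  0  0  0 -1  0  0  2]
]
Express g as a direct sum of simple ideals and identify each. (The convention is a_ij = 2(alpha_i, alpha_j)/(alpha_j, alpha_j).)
B3 ⊕ E6

The diagram associated to this matrix has two connected components: the simple roots {alpha_3, alpha_7, alpha_8} form a chain of 3 nodes with a double edge at one end; the terminal node there is the unique short simple root (B_3), and {alpha_1, alpha_2, alpha_4, alpha_5, alpha_6, alpha_9} form a chain of 5 nodes with one extra node attached to the third node from one end (E_6). A semisimple Lie algebra decomposes uniquely as the direct sum of simple ideals, one per connected component of its Dynkin diagram, so g ≅ B_3 ⊕ E_6 (dimension 21 + 78 = 99).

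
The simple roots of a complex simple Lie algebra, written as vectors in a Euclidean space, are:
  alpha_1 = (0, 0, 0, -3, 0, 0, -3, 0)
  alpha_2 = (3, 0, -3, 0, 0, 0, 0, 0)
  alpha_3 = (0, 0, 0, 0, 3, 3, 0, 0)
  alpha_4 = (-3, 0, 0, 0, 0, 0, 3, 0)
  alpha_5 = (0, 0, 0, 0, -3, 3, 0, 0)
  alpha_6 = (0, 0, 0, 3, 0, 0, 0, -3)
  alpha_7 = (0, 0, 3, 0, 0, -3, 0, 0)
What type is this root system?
Compute the Cartan integers a_ij = 2(alpha_i, alpha_j)/(alpha_j, alpha_j); the resulting 7x7 Cartan matrix is
[[2, 0, 0, -1, 0, -1, 0], [0, 2, 0, -1, 0, 0, -1], [0, 0, 2, 0, 0, 0, -1], [-1, -1, 0, 2, 0, 0, 0], [0, 0, 0, 0, 2, 0, -1], [-1, 0, 0, 0, 0, 2, 0], [0, -1, -1, 0, -1, 0, 2]].
All simple roots have the same length, so the diagram is simply laced. The associated Dynkin diagram is a chain of 5 nodes with a fork of two nodes at one end (D_7), so the type is D_7 (the algebra so(14)).

type D_7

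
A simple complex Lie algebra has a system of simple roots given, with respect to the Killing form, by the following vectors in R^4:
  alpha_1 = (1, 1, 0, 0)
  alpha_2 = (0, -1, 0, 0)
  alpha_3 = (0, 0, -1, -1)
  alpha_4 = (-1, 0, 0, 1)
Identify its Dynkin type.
Compute the Cartan integers a_ij = 2(alpha_i, alpha_j)/(alpha_j, alpha_j); the resulting 4x4 Cartan matrix is
[[2, -2, 0, -1], [-1, 2, 0, 0], [0, 0, 2, -1], [-1, 0, -1, 2]].
The roots have two lengths (squared-length ratio 2:1); the short ones are alpha_{2}. The associated Dynkin diagram is a chain of 4 nodes with a double edge at one end; the terminal node there is the unique short simple root (B_4), so the type is B_4 (the algebra so(9)).

B4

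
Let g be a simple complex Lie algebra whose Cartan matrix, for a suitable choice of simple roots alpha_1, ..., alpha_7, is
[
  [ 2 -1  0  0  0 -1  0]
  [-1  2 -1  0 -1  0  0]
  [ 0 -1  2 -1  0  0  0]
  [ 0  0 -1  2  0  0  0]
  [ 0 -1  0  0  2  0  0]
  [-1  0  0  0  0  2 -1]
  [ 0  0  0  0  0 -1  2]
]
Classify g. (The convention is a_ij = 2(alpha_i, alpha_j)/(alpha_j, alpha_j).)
The matrix has rank 7 with 2's on the diagonal. Reading the off-diagonal entries as Dynkin edges (a single edge where a_ij = a_ji = -1; a double or triple edge where a_ij * a_ji = 2 or 3), the diagram is a chain of 6 nodes with one extra node attached to the third node from one end (E_7). One simple-root ordering that puts it in standard form is (alpha_4, alpha_5, alpha_3, alpha_2, alpha_1, alpha_6, alpha_7). So the algebra is type E_7.

E_7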